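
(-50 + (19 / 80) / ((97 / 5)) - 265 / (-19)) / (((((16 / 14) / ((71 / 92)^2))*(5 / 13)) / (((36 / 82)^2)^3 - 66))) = 76412224410842876472189 / 23711231382785162240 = 3222.62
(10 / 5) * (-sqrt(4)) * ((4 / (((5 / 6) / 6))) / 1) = -576 / 5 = -115.20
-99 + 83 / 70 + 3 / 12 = -13659 / 140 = -97.56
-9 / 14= -0.64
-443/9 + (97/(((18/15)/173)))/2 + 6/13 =3249475/468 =6943.32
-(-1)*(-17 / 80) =-17 / 80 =-0.21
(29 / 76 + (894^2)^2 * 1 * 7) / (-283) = -339829993726301 / 21508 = -15800167087.89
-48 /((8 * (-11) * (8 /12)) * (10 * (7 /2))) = 0.02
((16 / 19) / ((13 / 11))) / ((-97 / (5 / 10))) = -88 / 23959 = -0.00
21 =21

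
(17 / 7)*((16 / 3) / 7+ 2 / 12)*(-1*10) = -1105 / 49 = -22.55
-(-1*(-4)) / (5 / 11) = -44 / 5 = -8.80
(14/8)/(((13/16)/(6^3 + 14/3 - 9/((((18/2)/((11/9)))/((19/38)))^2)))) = 475.19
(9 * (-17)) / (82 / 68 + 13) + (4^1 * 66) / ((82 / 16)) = 268938 / 6601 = 40.74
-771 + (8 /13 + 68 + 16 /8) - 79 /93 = -847792 /1209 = -701.23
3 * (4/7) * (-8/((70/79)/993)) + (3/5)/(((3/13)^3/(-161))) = -51221237/2205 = -23229.59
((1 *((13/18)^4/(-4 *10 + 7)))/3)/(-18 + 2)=28561/166281984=0.00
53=53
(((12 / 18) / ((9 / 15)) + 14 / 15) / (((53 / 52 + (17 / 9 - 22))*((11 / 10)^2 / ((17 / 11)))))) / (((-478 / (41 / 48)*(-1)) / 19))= -7919314 / 1705382349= -0.00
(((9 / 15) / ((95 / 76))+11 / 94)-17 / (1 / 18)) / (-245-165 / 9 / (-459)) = 988268769 / 792678500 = 1.25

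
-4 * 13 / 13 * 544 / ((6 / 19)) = -20672 / 3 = -6890.67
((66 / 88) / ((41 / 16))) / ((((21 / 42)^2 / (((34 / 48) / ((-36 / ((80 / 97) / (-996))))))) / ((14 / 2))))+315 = 2807425145 / 8912457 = 315.00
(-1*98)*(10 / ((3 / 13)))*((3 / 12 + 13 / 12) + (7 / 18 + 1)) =-312130 / 27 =-11560.37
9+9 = 18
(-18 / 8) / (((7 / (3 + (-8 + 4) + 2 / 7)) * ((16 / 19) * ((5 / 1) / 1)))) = 171 / 3136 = 0.05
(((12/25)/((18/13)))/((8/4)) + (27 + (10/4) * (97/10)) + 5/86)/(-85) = -664111/1096500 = -0.61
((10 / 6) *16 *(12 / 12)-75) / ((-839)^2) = -0.00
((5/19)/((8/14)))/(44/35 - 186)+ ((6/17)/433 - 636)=-2300617248665/3617313176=-636.00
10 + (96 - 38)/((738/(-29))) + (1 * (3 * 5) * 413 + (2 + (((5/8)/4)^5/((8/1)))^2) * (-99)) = 159661037528429772721637/26589252199995408384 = 6004.72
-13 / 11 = -1.18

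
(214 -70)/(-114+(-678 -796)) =-36/397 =-0.09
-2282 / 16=-1141 / 8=-142.62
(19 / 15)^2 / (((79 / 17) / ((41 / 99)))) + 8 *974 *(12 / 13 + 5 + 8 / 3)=1531151725021 / 22876425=66931.43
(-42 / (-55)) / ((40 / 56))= 294 / 275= 1.07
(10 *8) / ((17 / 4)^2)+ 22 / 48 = 33899 / 6936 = 4.89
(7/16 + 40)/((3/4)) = 647/12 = 53.92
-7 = -7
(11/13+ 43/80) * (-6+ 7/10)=-76267/10400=-7.33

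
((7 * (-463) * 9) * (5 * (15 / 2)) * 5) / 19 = -10938375 / 38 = -287851.97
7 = 7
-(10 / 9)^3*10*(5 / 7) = -50000 / 5103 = -9.80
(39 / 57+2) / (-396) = -17 / 2508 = -0.01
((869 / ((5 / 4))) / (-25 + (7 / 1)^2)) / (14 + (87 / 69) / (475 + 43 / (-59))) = 25421647 / 12288975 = 2.07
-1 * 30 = -30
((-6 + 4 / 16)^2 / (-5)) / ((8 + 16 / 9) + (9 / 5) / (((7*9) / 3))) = -33327 / 49712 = -0.67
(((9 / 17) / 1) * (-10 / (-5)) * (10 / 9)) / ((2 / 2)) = 20 / 17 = 1.18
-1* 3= -3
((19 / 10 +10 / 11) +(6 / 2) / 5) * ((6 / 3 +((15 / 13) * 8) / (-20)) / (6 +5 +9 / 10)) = 7500 / 17017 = 0.44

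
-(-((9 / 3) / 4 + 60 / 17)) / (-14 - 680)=-291 / 47192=-0.01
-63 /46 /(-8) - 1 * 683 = -251281 /368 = -682.83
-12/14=-6/7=-0.86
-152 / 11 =-13.82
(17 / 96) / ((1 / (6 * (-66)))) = -561 / 8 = -70.12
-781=-781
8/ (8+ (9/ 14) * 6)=56/ 83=0.67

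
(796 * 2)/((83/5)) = 7960/83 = 95.90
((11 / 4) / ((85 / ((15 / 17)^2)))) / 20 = 99 / 78608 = 0.00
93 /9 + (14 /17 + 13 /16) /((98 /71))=921121 /79968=11.52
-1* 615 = -615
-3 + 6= 3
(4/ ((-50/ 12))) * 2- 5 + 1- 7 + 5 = -198/ 25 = -7.92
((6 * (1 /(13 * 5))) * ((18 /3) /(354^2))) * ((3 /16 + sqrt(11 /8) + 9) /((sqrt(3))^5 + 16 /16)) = -147 /876098080 - sqrt(22) /219024520 + 9 * sqrt(66) /219024520 + 1323 * sqrt(3) /876098080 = 0.00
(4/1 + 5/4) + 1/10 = 107/20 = 5.35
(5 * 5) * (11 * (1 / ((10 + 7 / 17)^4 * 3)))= 22968275 / 2944518723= 0.01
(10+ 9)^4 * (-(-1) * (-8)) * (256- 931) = 703733400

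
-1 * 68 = -68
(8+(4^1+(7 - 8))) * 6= 66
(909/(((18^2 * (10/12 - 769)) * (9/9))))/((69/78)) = -1313/318021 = -0.00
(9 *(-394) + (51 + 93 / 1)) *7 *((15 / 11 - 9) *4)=8001504 / 11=727409.45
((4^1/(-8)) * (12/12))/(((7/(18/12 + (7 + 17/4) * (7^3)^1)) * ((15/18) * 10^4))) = -46323/1400000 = -0.03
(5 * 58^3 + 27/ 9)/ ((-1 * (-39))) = 975563/ 39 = 25014.44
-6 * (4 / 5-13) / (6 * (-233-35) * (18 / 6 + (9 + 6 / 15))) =-61 / 16616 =-0.00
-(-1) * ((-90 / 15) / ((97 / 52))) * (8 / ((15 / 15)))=-2496 / 97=-25.73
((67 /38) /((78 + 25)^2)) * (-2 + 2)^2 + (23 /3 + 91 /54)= 505 /54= 9.35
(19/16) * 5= 95/16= 5.94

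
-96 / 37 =-2.59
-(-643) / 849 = 643 / 849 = 0.76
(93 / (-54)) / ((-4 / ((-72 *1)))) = -31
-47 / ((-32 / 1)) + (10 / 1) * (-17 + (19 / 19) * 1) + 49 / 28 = -5017 / 32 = -156.78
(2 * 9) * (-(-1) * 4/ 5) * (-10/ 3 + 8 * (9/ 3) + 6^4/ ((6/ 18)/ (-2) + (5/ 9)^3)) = 136059312/ 35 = 3887408.91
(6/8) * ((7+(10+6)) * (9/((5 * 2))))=621/40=15.52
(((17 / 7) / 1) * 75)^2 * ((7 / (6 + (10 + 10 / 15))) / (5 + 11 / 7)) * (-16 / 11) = -780300 / 253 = -3084.19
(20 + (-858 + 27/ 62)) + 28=-50193/ 62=-809.56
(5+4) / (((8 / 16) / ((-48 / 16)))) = -54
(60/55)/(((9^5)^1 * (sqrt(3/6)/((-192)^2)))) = 16384 * sqrt(2)/24057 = 0.96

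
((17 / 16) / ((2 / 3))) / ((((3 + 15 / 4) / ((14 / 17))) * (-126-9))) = -7 / 4860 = -0.00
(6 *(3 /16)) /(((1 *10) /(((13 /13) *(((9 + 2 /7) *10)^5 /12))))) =2175544921875 /33614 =64721393.52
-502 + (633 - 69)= 62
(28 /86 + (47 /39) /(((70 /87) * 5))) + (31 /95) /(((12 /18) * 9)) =3789064 /5576025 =0.68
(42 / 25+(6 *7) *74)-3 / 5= 77727 / 25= 3109.08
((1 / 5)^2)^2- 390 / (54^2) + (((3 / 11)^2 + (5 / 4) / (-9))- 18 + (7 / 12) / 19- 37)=-19261778218 / 349160625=-55.17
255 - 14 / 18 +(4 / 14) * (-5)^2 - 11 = 15773 / 63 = 250.37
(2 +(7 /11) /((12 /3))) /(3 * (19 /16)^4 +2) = 311296 /1148477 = 0.27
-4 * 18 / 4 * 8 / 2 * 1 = -72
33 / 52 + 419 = 21821 / 52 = 419.63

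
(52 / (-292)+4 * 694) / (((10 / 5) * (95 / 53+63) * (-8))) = -10739655 / 4010912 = -2.68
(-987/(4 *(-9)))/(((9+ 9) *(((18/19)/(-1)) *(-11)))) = 6251/42768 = 0.15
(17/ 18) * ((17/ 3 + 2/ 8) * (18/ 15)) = 1207/ 180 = 6.71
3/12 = 0.25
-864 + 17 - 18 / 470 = -199054 / 235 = -847.04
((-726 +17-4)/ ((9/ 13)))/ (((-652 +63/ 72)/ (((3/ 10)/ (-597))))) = -37076/ 46646595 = -0.00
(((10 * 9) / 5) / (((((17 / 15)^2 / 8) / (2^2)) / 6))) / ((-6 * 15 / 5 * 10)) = -4320 / 289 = -14.95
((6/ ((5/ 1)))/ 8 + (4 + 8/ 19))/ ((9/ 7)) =1351/ 380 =3.56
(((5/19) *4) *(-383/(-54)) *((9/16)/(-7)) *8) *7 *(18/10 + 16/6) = -25661/171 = -150.06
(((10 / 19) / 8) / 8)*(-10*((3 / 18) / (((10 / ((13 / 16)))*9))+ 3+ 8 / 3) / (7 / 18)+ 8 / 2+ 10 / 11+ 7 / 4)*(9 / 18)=-2570455 / 4494336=-0.57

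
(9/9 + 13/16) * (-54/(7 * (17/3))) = -2349/952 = -2.47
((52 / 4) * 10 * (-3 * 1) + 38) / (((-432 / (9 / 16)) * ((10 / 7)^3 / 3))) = 3773 / 8000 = 0.47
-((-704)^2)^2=-245635219456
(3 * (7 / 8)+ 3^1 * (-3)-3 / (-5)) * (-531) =122661 / 40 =3066.52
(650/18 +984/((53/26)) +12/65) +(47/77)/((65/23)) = 247919758/477477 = 519.23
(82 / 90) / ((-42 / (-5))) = 41 / 378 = 0.11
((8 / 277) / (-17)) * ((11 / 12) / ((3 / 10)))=-220 / 42381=-0.01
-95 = -95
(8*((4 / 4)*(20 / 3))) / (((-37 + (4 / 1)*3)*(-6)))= 16 / 45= 0.36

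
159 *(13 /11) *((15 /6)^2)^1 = 51675 /44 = 1174.43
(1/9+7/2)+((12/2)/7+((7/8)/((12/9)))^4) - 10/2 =-22874993/66060288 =-0.35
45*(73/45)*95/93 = 6935/93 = 74.57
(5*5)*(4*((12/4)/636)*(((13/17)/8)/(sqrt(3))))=325*sqrt(3)/21624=0.03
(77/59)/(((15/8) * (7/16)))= 1408/885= 1.59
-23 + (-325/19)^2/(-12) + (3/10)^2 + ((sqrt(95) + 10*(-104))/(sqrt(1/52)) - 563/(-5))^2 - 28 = -4077089/54150 + (-10*sqrt(13)*(1040 - sqrt(95)) + 563)^2/25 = 53533460.50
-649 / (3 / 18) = -3894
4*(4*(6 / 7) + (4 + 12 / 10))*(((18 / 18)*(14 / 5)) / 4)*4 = 2416 / 25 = 96.64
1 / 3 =0.33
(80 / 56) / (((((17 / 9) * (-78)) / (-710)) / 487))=5186550 / 1547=3352.65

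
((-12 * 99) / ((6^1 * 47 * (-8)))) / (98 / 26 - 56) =-1287 / 127652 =-0.01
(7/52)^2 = 49/2704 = 0.02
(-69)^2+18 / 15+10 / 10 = 23816 / 5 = 4763.20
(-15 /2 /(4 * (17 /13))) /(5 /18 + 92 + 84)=-1755 /215764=-0.01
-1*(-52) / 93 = 52 / 93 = 0.56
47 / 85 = 0.55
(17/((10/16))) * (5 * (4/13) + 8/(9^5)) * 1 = 160627424/3838185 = 41.85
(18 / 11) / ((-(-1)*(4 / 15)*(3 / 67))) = 3015 / 22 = 137.05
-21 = -21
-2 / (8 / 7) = -7 / 4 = -1.75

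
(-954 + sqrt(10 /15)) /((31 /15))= -14310 /31 + 5 *sqrt(6) /31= -461.22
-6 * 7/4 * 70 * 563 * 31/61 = -12827955/61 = -210294.34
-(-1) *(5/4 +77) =313/4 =78.25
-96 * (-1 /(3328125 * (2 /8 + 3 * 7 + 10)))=128 /138671875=0.00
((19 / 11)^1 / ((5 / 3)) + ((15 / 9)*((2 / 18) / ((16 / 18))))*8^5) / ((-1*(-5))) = 1126571 / 825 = 1365.54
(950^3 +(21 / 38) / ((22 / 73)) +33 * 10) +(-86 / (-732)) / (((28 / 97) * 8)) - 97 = 14690829712666955 / 17134656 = 857375234.88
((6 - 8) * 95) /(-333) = 190 /333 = 0.57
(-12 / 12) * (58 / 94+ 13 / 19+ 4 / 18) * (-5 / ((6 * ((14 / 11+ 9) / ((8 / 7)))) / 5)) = 13468400 / 19071801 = 0.71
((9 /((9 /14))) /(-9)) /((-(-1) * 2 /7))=-49 /9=-5.44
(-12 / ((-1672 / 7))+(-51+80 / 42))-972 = -8962733 / 8778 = -1021.04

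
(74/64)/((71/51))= 1887/2272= 0.83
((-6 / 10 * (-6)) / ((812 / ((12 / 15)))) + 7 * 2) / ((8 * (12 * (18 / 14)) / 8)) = 17767 / 19575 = 0.91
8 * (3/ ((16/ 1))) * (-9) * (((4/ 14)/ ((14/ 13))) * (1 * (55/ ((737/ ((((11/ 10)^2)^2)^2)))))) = -75239967231/ 131320000000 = -0.57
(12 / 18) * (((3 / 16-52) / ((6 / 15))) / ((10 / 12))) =-829 / 8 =-103.62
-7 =-7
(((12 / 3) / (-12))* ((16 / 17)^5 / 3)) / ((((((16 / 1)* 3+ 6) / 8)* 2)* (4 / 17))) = -524288 / 20295603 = -0.03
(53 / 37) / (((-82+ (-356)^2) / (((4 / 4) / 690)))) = 53 / 3233476620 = 0.00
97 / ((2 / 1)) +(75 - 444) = -641 / 2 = -320.50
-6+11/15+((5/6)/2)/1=-97/20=-4.85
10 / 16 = 5 / 8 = 0.62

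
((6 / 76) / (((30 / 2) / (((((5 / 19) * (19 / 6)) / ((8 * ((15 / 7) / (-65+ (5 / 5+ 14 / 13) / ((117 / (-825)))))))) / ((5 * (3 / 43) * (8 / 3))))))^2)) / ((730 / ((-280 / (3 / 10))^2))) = 10053775980605 / 1386176832144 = 7.25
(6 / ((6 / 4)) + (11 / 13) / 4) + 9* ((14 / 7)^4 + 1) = 157.21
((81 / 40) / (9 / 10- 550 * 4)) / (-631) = 81 / 55505284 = 0.00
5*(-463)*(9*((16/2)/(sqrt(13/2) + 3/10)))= 5000400/641 - 8334000*sqrt(26)/641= -58494.27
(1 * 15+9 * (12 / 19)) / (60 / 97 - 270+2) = -0.08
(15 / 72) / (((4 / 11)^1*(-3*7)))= -55 / 2016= -0.03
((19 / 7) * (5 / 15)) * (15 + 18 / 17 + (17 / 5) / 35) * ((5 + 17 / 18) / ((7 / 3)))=48857056 / 1311975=37.24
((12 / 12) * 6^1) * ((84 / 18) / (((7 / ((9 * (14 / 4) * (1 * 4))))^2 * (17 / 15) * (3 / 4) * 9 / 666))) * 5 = 67132800 / 17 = 3948988.24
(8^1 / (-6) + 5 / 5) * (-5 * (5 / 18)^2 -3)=1.13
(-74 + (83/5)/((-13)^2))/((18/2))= -62447/7605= -8.21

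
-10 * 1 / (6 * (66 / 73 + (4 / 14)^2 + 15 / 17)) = -304045 / 340791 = -0.89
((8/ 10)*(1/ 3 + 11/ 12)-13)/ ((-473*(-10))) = -6/ 2365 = -0.00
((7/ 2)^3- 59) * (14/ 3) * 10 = -1505/ 2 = -752.50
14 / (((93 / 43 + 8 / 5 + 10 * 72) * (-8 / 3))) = -0.01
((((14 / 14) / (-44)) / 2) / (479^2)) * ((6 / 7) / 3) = -1 / 70667828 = -0.00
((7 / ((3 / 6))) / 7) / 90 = 1 / 45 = 0.02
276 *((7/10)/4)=483/10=48.30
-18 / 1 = -18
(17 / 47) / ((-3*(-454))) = 17 / 64014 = 0.00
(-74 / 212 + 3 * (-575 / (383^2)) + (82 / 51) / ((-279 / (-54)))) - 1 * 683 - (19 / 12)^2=-685.56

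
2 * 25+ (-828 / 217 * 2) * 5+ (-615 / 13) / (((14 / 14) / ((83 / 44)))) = -9606725 / 124124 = -77.40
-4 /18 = -2 /9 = -0.22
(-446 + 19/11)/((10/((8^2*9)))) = -1407456/55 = -25590.11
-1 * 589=-589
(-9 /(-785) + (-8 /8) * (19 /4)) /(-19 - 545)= 14879 /1770960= 0.01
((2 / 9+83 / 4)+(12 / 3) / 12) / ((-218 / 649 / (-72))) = 497783 / 109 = 4566.82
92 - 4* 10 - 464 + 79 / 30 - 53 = -13871 / 30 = -462.37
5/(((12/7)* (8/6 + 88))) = 35/1072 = 0.03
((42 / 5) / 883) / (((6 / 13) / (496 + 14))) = 10.51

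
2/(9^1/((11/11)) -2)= 0.29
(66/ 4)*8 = 132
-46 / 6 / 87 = -23 / 261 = -0.09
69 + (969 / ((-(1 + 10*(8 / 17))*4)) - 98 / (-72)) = 24361 / 873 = 27.90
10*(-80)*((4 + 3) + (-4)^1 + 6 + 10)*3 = -45600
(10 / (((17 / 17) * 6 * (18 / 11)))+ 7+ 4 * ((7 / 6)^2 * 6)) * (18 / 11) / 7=2197 / 231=9.51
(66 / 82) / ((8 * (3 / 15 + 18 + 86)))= 165 / 170888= 0.00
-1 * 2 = -2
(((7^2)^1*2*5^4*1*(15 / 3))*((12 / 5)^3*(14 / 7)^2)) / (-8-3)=-16934400 / 11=-1539490.91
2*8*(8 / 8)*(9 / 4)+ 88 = 124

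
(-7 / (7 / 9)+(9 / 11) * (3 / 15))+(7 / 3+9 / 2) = -661 / 330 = -2.00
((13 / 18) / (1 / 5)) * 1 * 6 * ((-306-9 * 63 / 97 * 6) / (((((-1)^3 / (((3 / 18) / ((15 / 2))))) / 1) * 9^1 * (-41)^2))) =0.01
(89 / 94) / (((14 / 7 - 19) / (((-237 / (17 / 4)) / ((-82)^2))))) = 21093 / 45666046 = 0.00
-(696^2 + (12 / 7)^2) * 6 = -142419168 / 49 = -2906513.63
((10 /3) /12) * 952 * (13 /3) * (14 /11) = 433160 /297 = 1458.45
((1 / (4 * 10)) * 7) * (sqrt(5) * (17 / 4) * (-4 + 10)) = 357 * sqrt(5) / 80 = 9.98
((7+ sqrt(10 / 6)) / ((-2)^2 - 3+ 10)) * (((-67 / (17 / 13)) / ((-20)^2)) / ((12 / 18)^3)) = -164619 / 598400 - 7839 * sqrt(15) / 598400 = -0.33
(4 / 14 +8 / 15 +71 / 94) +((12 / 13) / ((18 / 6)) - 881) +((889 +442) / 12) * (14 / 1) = 43222211 / 64155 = 673.72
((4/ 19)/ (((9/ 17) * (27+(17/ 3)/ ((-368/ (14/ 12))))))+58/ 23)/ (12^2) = 99055231/ 5623529256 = 0.02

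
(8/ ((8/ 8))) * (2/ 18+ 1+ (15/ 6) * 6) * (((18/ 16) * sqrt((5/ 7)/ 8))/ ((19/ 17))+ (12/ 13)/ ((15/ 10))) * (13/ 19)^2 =416585 * sqrt(70)/ 192052+ 120640/ 3249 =55.28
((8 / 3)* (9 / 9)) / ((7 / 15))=40 / 7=5.71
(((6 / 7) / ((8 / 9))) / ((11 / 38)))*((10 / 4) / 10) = 513 / 616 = 0.83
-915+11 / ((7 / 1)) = -6394 / 7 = -913.43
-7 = -7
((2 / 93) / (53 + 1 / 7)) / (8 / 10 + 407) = 35 / 35270622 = 0.00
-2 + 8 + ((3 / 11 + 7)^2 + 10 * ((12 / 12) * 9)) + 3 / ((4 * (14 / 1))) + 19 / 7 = 1027651 / 6776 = 151.66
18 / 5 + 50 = 268 / 5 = 53.60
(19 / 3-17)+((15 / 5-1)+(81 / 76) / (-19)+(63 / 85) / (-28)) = -8.75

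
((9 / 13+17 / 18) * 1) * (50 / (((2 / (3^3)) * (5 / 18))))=51705 / 13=3977.31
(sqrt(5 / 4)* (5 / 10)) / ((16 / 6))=3* sqrt(5) / 32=0.21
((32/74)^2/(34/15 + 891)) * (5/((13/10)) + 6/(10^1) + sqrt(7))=3840 * sqrt(7)/18343231 + 221952/238462003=0.00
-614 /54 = -307 /27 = -11.37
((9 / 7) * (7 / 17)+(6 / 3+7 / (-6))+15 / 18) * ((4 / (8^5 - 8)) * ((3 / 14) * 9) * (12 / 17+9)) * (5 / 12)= 55 / 26299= 0.00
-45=-45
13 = 13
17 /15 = 1.13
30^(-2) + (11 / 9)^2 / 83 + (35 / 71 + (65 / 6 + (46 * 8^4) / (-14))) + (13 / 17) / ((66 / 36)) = -13446.52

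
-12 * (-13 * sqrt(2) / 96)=13 * sqrt(2) / 8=2.30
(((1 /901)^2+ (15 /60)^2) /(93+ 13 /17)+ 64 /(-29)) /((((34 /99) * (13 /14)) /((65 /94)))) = -269998268029875 /56439574791104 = -4.78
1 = 1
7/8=0.88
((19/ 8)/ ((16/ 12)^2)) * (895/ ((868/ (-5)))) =-765225/ 111104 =-6.89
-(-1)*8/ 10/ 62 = 2/ 155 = 0.01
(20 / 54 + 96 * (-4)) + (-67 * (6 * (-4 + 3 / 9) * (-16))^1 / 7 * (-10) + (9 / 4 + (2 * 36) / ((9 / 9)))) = 25236829 / 756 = 33382.05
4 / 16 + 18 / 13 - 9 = -383 / 52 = -7.37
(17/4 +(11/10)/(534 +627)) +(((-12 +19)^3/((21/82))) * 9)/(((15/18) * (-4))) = -83869457/23220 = -3611.95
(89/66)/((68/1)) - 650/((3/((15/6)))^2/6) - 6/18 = -12156407/4488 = -2708.65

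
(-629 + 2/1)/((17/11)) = -6897/17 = -405.71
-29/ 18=-1.61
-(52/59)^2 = -2704/3481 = -0.78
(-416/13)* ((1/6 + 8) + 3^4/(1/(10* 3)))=-234064/3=-78021.33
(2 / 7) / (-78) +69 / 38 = 1.81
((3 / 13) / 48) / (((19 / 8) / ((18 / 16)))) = 9 / 3952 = 0.00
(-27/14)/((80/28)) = -27/40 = -0.68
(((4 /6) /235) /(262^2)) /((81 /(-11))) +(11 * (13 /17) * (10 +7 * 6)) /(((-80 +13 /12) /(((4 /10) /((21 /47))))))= -219196664226331 /44174705096466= -4.96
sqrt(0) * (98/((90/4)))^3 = 0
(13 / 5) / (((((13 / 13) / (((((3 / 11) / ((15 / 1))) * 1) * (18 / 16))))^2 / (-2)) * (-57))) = 351 / 9196000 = 0.00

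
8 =8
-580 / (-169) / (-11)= -580 / 1859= -0.31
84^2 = 7056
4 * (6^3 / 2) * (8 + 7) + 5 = 6485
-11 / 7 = -1.57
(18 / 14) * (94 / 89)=846 / 623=1.36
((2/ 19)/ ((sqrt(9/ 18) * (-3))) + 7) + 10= 17 - 2 * sqrt(2)/ 57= 16.95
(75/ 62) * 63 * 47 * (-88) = -9771300/ 31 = -315203.23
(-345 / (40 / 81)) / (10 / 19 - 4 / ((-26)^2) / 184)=-45862713 / 34549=-1327.47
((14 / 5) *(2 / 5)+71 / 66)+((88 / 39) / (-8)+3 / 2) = 12204 / 3575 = 3.41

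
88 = 88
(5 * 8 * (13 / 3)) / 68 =130 / 51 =2.55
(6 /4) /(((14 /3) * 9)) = 1 /28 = 0.04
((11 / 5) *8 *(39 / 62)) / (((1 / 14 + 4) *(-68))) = -2002 / 50065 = -0.04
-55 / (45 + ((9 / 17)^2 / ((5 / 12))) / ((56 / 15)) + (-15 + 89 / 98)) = -70805 / 40022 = -1.77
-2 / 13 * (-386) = 59.38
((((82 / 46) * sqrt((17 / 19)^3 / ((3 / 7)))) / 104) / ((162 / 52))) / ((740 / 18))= 697 * sqrt(6783) / 331787880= 0.00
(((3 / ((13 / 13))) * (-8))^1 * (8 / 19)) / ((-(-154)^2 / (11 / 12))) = 4 / 10241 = 0.00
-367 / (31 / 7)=-2569 / 31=-82.87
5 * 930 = 4650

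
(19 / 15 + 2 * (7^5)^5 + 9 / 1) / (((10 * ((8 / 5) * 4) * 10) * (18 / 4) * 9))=10058014647479736756091 / 97200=103477516949380007.78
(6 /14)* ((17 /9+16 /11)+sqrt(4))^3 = 148035889 /2264031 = 65.39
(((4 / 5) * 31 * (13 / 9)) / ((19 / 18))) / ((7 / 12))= 38688 / 665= 58.18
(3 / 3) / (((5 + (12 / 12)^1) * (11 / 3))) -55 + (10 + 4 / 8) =-44.45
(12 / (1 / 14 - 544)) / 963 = -56 / 2444415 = -0.00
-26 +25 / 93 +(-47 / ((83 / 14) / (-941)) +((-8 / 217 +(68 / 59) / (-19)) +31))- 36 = 449990822704 / 60570993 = 7429.15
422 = 422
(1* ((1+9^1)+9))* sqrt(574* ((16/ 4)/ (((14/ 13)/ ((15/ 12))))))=19* sqrt(2665)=980.85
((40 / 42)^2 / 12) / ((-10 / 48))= -160 / 441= -0.36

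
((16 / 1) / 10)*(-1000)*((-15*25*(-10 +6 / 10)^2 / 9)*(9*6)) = 318096000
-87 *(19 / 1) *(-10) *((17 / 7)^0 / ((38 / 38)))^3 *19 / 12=52345 / 2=26172.50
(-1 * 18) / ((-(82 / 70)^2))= 13.12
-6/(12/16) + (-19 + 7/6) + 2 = -143/6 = -23.83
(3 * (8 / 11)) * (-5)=-120 / 11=-10.91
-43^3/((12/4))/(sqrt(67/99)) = -79507 * sqrt(737)/67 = -32215.46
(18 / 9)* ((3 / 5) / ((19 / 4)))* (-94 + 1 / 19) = -8568 / 361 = -23.73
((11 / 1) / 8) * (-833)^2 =954097.38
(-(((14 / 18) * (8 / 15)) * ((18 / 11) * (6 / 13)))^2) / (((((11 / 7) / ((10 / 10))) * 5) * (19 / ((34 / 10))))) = -5970944 / 2671150625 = -0.00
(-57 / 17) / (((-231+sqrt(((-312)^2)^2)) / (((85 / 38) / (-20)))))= 1 / 258968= 0.00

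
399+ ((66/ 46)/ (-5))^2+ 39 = 5793639/ 13225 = 438.08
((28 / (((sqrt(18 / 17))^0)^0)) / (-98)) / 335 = -2 / 2345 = -0.00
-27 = -27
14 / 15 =0.93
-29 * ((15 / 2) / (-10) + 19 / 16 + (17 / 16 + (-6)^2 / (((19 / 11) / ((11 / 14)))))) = -137895 / 266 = -518.40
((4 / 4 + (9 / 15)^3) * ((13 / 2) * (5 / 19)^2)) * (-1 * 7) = -364 / 95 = -3.83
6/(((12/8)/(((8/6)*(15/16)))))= 5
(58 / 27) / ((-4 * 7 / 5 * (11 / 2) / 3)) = -145 / 693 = -0.21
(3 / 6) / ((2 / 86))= 43 / 2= 21.50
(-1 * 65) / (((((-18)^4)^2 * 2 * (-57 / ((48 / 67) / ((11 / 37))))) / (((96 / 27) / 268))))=2405 / 1453913160801156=0.00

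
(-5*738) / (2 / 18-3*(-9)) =-16605 / 122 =-136.11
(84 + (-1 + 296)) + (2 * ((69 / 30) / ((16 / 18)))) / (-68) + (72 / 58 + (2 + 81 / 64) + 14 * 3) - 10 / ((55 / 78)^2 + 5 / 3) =420.81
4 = 4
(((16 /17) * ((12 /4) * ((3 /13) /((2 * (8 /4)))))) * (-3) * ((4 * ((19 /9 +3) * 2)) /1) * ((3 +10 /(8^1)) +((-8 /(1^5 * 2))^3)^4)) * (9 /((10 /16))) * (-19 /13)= 101352663925632 /14365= 7055528292.77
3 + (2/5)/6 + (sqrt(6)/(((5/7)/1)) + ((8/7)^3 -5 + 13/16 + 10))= 7 * sqrt(6)/5 + 853813/82320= 13.80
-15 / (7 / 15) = -225 / 7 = -32.14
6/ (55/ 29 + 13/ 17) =2.25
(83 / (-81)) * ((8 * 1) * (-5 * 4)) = 13280 / 81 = 163.95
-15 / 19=-0.79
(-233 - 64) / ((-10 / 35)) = 2079 / 2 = 1039.50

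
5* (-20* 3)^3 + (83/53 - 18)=-57240871/53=-1080016.43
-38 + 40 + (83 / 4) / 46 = 451 / 184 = 2.45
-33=-33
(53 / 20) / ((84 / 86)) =2279 / 840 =2.71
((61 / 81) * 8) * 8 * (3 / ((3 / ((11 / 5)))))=42944 / 405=106.03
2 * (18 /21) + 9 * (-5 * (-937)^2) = -276560223 /7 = -39508603.29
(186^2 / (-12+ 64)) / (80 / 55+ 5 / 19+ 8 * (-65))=-602547 / 469391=-1.28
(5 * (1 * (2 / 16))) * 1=5 / 8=0.62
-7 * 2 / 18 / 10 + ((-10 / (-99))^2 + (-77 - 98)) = -17158373 / 98010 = -175.07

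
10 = 10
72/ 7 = 10.29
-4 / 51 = -0.08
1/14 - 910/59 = -12681/826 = -15.35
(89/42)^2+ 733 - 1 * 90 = 1142173/1764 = 647.49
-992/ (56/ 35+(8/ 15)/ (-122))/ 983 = -0.63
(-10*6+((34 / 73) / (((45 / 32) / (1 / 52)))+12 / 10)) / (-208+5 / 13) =2510782 / 8866215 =0.28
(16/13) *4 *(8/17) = 512/221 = 2.32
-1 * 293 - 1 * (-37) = -256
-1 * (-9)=9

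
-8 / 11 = -0.73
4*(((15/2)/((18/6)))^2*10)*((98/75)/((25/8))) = 1568/15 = 104.53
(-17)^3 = -4913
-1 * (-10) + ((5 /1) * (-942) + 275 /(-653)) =-3069375 /653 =-4700.42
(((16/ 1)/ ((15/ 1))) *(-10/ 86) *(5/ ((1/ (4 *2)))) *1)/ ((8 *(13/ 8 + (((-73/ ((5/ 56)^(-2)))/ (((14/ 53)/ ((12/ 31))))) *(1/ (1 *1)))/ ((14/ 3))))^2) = -226917325250560/ 6088930077072729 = -0.04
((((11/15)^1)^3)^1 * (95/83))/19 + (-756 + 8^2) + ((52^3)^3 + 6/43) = 6697001766618036199883/2409075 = 2779905883635020.16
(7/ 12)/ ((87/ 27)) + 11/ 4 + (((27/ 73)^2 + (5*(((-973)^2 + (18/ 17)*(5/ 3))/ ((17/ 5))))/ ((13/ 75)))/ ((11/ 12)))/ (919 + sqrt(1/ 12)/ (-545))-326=5639249676728880*sqrt(3)/ 1777362619246314529 + 474801562670100794655399/ 51543515958143121341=9211.67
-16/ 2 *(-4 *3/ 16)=6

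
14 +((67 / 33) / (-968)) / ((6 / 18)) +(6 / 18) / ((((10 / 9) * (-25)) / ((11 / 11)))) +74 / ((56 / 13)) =290320321 / 9317000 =31.16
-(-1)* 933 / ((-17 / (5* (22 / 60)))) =-3421 / 34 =-100.62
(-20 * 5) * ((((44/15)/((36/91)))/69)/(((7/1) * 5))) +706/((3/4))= 1753132/1863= 941.03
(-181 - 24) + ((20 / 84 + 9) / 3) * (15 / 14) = -29650 / 147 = -201.70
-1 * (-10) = 10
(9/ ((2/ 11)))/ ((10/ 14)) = 693/ 10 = 69.30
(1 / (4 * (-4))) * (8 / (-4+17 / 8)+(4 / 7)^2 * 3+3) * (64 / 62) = 422 / 22785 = 0.02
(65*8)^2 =270400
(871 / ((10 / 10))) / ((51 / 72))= 20904 / 17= 1229.65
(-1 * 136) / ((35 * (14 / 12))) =-816 / 245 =-3.33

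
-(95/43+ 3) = -224/43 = -5.21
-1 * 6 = -6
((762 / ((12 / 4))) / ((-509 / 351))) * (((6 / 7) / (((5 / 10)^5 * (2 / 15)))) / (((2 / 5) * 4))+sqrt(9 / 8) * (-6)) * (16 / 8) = -160477200 / 3563+802386 * sqrt(2) / 509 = -42810.55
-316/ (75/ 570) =-12008/ 5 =-2401.60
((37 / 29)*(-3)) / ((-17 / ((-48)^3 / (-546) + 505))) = 7146957 / 44863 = 159.31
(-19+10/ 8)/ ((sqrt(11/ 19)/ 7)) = -497 * sqrt(209)/ 44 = -163.30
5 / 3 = 1.67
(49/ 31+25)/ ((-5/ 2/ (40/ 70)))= -6592/ 1085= -6.08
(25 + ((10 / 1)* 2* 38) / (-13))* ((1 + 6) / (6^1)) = -1015 / 26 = -39.04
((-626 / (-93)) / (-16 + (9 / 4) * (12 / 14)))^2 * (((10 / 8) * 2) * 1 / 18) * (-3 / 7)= -13715660 / 1006977123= -0.01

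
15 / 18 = 0.83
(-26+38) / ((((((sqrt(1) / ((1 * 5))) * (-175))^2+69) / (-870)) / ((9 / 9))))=-5220 / 647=-8.07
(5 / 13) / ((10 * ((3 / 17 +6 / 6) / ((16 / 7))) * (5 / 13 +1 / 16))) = 544 / 3255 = 0.17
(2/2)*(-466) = -466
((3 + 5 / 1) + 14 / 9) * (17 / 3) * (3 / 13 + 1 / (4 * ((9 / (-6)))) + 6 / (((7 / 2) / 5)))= 3446665 / 7371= 467.60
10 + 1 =11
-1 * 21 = -21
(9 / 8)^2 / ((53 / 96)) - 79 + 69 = -817 / 106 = -7.71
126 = 126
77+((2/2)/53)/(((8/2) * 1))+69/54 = 149363/1908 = 78.28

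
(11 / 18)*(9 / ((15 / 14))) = 77 / 15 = 5.13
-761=-761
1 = 1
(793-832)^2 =1521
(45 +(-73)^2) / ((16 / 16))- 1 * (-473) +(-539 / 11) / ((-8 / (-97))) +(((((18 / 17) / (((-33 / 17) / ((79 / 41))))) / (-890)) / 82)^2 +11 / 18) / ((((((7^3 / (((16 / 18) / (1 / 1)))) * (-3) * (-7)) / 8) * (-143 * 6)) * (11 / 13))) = 602605277766339368939236631 / 114719135304318571441800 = 5252.87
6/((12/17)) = 17/2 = 8.50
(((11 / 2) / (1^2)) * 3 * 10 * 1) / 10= 16.50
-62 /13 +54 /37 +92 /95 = -106988 /45695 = -2.34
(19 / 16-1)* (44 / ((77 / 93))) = 279 / 28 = 9.96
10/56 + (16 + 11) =761/28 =27.18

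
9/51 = 3/17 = 0.18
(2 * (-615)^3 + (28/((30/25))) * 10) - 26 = -1395649628/3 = -465216542.67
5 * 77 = 385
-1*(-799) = 799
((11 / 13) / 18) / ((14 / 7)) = 11 / 468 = 0.02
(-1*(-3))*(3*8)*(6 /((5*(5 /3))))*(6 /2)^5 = 314928 /25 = 12597.12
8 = 8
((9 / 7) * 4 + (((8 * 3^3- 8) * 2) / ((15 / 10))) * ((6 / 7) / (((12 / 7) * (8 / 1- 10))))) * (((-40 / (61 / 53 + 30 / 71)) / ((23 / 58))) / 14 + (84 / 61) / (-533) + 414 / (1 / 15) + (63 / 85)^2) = -398364.03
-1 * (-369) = 369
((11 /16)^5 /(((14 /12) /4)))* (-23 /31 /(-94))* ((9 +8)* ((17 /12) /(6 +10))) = 0.01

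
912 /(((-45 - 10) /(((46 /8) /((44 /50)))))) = -13110 /121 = -108.35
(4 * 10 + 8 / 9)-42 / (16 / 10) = 527 / 36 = 14.64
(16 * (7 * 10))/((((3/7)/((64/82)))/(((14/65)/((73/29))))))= 20371456/116727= 174.52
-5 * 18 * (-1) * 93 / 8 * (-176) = -184140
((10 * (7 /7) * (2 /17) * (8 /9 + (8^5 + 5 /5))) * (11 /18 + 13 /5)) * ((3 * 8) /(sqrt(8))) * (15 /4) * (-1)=-25068965 * sqrt(2) /9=-3939207.81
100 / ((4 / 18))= 450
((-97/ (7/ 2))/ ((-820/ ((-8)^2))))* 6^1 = 18624/ 1435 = 12.98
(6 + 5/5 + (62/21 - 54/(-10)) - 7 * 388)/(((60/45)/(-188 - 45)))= 471938.17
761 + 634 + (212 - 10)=1597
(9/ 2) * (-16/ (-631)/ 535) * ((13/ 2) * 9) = 4212/ 337585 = 0.01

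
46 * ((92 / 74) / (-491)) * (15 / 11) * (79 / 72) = -208955 / 1199022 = -0.17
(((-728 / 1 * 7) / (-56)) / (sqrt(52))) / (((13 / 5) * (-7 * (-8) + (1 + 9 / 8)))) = 0.08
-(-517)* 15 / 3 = 2585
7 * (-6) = -42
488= 488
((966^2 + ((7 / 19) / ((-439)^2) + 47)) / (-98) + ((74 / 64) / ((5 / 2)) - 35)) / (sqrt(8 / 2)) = -137180086118673 / 28707720160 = -4778.51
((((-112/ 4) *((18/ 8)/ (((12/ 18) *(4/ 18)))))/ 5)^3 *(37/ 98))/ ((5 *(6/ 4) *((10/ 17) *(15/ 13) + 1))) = -39110337513/ 2120000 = -18448.27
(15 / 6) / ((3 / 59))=295 / 6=49.17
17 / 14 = 1.21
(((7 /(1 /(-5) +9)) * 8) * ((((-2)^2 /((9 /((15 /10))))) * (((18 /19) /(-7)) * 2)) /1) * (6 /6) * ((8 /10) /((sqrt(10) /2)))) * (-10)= 384 * sqrt(10) /209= 5.81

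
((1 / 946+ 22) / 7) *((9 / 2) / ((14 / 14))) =187317 / 13244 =14.14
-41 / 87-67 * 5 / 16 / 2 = -30457 / 2784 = -10.94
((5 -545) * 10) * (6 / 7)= -32400 / 7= -4628.57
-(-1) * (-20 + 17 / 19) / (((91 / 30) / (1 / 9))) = -1210 / 1729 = -0.70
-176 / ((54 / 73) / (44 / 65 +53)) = -7471112 / 585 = -12771.13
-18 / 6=-3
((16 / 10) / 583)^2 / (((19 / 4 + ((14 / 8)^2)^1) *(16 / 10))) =128 / 212430625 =0.00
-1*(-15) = 15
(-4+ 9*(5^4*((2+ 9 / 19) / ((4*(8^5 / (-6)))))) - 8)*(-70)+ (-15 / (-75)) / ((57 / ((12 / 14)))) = 19275848461 / 21790720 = 884.59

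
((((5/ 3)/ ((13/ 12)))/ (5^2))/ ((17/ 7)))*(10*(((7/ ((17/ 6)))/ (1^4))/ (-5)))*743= -1747536/ 18785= -93.03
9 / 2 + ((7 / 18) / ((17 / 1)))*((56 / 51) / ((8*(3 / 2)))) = 210779 / 46818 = 4.50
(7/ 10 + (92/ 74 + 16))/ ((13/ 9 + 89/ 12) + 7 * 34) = 119502/ 1644095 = 0.07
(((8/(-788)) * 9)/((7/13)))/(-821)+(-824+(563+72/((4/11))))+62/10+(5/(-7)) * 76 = -628832286/5660795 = -111.09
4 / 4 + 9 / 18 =3 / 2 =1.50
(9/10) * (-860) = -774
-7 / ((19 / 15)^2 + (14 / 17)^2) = -3.07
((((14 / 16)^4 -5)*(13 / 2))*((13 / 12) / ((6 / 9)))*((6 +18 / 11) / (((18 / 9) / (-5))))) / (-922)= -0.97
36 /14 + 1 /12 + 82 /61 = 20491 /5124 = 4.00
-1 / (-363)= 1 / 363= 0.00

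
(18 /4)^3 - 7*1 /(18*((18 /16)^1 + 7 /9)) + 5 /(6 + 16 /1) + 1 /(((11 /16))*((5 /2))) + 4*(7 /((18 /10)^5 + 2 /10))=167619956879 /1798574360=93.20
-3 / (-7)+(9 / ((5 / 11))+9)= 1023 / 35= 29.23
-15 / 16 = -0.94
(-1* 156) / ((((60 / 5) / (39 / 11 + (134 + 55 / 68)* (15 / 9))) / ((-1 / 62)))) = 6657833 / 139128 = 47.85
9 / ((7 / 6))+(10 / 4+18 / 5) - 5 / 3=2551 / 210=12.15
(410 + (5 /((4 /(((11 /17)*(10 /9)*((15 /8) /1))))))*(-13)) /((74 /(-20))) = -1583425 /15096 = -104.89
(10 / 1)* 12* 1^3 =120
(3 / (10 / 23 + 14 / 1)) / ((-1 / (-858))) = 29601 / 166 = 178.32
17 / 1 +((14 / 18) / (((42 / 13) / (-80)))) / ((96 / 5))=16.00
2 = 2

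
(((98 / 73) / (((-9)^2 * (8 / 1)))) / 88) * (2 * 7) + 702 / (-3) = -243520649 / 1040688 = -234.00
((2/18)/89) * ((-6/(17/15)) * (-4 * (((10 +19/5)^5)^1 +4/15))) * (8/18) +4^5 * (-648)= -16791579630496/25531875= -657671.23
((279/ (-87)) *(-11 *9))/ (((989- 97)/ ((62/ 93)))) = 3069/ 12934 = 0.24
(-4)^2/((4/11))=44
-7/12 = -0.58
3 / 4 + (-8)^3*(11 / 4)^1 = -5629 / 4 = -1407.25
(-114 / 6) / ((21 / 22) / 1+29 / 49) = -20482 / 1667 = -12.29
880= 880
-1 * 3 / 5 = -0.60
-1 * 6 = -6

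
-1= -1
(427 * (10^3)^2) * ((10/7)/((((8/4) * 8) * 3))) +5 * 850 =38137750/3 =12712583.33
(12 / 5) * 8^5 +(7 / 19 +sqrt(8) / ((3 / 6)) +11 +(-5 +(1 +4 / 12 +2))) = 4 * sqrt(2) +22416077 / 285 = 78658.56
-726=-726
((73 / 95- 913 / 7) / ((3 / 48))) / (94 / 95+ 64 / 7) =-204.75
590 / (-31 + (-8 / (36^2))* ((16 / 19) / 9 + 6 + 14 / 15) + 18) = -40860450 / 903319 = -45.23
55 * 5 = 275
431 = 431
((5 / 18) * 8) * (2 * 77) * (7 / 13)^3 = 1056440 / 19773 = 53.43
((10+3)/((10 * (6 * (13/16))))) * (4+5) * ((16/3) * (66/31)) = 4224/155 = 27.25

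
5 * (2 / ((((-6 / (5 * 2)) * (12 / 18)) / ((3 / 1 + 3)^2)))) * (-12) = 10800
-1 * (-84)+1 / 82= 6889 / 82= 84.01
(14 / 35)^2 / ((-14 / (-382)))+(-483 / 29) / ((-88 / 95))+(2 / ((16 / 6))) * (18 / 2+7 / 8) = 53148937 / 1786400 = 29.75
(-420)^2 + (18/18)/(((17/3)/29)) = 2998887/17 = 176405.12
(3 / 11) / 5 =0.05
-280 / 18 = -140 / 9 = -15.56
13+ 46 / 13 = 215 / 13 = 16.54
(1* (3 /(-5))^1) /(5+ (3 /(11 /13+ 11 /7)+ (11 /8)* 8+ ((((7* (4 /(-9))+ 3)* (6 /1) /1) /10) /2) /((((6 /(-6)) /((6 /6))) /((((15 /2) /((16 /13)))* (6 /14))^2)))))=-3311616 /96413609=-0.03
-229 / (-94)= 229 / 94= 2.44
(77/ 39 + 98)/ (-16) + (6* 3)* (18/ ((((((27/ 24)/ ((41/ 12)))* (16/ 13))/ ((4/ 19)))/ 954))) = 1903682527/ 11856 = 160567.01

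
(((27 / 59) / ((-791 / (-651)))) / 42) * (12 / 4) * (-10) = -12555 / 46669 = -0.27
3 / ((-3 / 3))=-3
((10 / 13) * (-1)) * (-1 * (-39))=-30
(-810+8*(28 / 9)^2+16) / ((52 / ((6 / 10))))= -29021 / 3510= -8.27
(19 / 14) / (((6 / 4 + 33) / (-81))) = -513 / 161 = -3.19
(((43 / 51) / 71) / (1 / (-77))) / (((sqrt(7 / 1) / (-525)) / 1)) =181.44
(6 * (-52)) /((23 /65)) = -20280 /23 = -881.74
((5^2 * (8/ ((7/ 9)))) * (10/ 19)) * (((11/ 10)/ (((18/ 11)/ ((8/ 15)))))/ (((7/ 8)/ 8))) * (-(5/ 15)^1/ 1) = -1239040/ 8379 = -147.87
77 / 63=11 / 9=1.22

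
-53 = -53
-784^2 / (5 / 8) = -4917248 / 5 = -983449.60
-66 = -66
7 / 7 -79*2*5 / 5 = -157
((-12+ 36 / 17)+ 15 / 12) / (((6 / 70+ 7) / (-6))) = 7.31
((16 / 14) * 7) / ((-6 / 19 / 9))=-228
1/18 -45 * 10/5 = -1619/18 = -89.94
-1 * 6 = -6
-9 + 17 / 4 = -19 / 4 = -4.75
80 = 80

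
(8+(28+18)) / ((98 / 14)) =54 / 7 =7.71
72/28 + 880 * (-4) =-24622/7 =-3517.43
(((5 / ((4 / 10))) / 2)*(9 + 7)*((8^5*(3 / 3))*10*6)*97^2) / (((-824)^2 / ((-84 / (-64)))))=37937088000 / 10609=3575934.40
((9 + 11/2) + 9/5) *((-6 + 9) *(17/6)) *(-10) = -1385.50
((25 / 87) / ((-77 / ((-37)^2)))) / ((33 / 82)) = -2806450 / 221067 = -12.70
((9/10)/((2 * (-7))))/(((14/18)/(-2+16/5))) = -243/2450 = -0.10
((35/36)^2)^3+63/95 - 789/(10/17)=-277061451469753/206794321920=-1339.79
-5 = -5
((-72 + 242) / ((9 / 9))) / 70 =17 / 7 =2.43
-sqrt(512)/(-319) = 16*sqrt(2)/319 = 0.07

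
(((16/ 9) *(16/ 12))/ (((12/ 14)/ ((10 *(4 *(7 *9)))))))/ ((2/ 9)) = 31360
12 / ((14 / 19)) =16.29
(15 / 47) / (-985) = -3 / 9259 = -0.00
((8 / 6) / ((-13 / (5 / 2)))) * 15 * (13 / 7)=-50 / 7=-7.14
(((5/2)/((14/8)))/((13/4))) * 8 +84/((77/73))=83.15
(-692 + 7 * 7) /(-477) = 643 /477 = 1.35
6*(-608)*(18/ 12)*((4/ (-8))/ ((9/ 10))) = 3040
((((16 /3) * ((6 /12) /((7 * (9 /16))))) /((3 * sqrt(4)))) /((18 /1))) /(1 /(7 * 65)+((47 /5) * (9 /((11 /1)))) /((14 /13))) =45760 /52130061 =0.00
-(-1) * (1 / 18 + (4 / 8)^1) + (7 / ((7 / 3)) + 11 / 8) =355 / 72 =4.93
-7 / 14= -1 / 2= -0.50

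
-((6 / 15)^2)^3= -64 / 15625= -0.00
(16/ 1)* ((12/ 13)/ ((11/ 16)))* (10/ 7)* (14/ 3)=20480/ 143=143.22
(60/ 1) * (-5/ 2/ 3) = -50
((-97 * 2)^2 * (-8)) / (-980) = 75272 / 245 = 307.23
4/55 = 0.07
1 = 1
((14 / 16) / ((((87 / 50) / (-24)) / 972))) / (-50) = 6804 / 29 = 234.62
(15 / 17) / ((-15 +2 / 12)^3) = -0.00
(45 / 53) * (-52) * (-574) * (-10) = -13431600 / 53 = -253426.42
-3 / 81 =-1 / 27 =-0.04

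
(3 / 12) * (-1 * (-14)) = 7 / 2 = 3.50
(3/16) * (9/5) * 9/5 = 243/400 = 0.61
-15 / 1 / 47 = -15 / 47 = -0.32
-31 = -31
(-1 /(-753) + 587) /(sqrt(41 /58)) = 442012 *sqrt(2378) /30873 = 698.17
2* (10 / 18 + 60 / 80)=47 / 18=2.61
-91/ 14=-13/ 2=-6.50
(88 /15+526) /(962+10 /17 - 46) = 67813 /116865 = 0.58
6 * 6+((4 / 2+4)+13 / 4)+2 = 189 / 4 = 47.25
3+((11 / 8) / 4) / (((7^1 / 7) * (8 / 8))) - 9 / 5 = 247 / 160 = 1.54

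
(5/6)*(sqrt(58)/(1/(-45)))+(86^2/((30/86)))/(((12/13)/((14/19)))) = 14470274/855 - 75*sqrt(58)/2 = 16638.71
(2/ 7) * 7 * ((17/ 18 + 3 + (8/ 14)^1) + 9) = 1703/ 63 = 27.03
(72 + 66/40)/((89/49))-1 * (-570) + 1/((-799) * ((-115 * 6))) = 11983020593/19626636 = 610.55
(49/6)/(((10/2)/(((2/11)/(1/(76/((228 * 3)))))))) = 49/1485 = 0.03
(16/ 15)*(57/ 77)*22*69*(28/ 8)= 20976/ 5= 4195.20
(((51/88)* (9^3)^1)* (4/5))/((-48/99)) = -111537/160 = -697.11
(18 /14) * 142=1278 /7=182.57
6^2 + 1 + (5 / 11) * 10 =457 / 11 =41.55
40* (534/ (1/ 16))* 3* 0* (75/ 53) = 0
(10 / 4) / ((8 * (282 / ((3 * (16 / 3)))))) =5 / 282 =0.02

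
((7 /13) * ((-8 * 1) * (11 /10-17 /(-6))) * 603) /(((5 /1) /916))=-608319264 /325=-1871751.58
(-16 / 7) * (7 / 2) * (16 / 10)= -64 / 5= -12.80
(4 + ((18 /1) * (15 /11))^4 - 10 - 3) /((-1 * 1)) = -5314278231 /14641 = -362972.35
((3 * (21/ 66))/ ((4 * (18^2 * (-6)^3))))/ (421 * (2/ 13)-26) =-13/ 147806208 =-0.00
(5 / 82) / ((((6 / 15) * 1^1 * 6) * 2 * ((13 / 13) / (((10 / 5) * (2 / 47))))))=25 / 23124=0.00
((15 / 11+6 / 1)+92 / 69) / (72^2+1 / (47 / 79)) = 13489 / 8042991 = 0.00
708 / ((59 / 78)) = 936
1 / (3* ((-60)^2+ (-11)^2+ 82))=1 / 11409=0.00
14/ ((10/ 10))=14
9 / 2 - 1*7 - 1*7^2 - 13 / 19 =-1983 / 38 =-52.18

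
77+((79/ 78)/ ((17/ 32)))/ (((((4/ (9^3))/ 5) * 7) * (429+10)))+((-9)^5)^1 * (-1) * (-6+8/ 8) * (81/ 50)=-3247745314067/ 6791330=-478219.33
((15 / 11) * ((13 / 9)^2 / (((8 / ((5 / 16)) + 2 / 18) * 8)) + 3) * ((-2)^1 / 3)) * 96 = -262.70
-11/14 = -0.79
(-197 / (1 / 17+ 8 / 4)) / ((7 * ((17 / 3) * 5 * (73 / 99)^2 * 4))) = -5792391 / 26112100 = -0.22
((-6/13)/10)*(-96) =288/65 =4.43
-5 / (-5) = 1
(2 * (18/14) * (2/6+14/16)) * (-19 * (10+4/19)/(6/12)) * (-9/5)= 75951/35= 2170.03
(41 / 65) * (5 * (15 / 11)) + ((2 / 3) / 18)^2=448478 / 104247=4.30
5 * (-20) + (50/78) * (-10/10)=-3925/39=-100.64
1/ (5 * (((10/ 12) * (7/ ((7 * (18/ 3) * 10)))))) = 72/ 5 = 14.40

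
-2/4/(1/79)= -79/2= -39.50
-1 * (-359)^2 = -128881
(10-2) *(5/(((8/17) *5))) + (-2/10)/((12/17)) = 1003/60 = 16.72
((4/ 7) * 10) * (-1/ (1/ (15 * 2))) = -171.43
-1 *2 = -2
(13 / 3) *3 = 13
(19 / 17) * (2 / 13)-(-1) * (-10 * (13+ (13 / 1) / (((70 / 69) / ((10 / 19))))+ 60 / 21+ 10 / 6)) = -21384268 / 88179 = -242.51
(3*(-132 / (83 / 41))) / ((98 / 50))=-405900 / 4067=-99.80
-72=-72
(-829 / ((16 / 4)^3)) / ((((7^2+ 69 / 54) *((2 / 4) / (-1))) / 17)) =126837 / 14480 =8.76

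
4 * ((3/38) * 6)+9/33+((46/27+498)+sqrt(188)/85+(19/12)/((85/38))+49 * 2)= 600.74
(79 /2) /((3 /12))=158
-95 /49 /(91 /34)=-3230 /4459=-0.72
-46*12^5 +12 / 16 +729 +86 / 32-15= -183128873 / 16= -11445554.56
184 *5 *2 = 1840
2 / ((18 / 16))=16 / 9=1.78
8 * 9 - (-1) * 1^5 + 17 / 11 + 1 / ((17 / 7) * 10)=139477 / 1870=74.59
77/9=8.56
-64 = -64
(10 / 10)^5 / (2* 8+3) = 0.05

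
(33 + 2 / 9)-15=164 / 9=18.22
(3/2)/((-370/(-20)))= 3/37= 0.08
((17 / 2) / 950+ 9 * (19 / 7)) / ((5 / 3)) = 975057 / 66500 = 14.66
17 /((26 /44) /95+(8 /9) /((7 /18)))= 248710 /33531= 7.42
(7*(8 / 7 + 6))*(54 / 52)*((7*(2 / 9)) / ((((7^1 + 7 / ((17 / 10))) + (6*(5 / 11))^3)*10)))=0.26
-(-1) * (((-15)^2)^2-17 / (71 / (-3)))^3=46439618257159540776 / 357911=129751860817799.79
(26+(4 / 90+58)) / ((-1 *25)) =-3782 / 1125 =-3.36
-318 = -318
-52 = -52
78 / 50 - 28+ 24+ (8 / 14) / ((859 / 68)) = -359993 / 150325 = -2.39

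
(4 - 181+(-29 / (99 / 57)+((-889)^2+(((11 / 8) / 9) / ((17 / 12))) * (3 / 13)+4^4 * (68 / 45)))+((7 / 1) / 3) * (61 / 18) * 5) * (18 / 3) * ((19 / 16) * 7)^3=610386656460516803 / 224040960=2724442246.90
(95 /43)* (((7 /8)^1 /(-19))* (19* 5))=-3325 /344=-9.67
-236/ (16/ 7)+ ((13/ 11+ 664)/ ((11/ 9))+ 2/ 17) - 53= 3193347/ 8228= 388.11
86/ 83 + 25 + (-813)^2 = 54862588/ 83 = 660995.04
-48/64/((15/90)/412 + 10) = -1854/24721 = -0.07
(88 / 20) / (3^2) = 22 / 45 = 0.49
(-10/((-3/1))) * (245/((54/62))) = 75950/81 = 937.65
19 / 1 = 19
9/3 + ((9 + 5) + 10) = 27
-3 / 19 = -0.16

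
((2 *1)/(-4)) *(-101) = 101/2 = 50.50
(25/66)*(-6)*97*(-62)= 150350/11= 13668.18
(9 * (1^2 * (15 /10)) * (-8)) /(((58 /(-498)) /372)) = 10003824 /29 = 344959.45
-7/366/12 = -7/4392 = -0.00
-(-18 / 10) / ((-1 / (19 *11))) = -1881 / 5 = -376.20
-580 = -580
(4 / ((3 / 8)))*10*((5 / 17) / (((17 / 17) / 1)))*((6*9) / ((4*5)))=1440 / 17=84.71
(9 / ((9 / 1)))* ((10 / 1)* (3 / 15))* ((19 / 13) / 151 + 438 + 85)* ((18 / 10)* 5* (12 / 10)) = 110880144 / 9815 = 11297.01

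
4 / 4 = 1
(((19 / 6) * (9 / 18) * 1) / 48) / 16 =19 / 9216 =0.00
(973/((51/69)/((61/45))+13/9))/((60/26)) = 53239641/251240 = 211.91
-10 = -10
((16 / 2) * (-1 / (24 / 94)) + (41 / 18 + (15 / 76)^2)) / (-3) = 1508399 / 155952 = 9.67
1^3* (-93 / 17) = -93 / 17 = -5.47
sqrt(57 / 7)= sqrt(399) / 7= 2.85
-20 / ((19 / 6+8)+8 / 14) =-840 / 493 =-1.70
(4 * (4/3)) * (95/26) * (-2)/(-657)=1520/25623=0.06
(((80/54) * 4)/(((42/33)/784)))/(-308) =-320/27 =-11.85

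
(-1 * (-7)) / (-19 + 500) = 7 / 481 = 0.01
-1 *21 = -21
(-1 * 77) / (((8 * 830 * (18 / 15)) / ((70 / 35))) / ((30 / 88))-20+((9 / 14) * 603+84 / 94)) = -253330 / 39660741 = -0.01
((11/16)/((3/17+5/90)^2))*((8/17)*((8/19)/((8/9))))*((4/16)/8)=136323/1532464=0.09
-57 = -57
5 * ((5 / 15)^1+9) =140 / 3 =46.67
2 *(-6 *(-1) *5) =60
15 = 15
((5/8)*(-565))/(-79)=2825/632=4.47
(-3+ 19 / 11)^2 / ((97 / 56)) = 10976 / 11737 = 0.94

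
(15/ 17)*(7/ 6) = 35/ 34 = 1.03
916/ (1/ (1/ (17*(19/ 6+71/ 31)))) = 170376/ 17255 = 9.87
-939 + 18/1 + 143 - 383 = -1161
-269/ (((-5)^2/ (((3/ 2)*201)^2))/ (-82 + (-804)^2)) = -31609229590107/ 50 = -632184591802.14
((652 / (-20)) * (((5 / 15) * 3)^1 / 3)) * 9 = -489 / 5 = -97.80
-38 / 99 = -0.38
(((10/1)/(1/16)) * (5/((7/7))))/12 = 66.67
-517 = -517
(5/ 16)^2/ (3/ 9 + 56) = 75/ 43264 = 0.00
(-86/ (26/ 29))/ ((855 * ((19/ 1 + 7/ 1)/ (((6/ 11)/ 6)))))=-1247/ 3178890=-0.00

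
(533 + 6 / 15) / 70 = 381 / 50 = 7.62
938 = 938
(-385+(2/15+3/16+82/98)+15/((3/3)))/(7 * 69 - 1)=-4337587/5668320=-0.77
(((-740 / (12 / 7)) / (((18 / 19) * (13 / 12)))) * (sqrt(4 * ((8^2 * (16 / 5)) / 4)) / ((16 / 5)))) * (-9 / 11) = 98420 * sqrt(5) / 143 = 1538.98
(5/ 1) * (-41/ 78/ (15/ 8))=-164/ 117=-1.40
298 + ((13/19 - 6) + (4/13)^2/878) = 412576303/1409629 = 292.68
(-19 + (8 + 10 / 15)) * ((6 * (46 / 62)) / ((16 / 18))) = -207 / 4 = -51.75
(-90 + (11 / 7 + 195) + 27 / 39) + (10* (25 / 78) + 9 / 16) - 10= 441305 / 4368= 101.03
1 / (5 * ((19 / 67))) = 67 / 95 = 0.71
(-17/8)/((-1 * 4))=17/32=0.53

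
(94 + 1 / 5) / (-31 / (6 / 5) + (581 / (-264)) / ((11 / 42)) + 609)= 683892 / 4172785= 0.16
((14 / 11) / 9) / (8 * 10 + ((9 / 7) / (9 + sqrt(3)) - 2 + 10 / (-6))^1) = 294 * sqrt(3) / 737767393 + 4092382 / 2213302179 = 0.00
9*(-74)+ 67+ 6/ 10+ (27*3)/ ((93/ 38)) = -87622/ 155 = -565.30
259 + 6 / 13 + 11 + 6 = 3594 / 13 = 276.46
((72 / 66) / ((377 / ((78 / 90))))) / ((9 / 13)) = 52 / 14355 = 0.00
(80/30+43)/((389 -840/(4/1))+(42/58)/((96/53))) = 127136/499449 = 0.25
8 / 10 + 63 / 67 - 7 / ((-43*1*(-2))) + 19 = 595183 / 28810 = 20.66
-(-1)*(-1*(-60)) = 60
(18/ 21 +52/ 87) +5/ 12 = 1.87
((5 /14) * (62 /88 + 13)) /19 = 3015 /11704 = 0.26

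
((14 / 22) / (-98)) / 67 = -1 / 10318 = -0.00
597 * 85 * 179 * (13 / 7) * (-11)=-185559966.43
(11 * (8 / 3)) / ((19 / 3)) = 88 / 19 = 4.63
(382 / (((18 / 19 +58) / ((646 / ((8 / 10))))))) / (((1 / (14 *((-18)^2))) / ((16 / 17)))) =22340124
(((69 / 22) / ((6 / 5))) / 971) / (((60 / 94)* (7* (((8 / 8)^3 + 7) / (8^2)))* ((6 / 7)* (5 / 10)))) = 0.01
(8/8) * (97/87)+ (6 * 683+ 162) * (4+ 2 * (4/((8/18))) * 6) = 41509537/87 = 477121.11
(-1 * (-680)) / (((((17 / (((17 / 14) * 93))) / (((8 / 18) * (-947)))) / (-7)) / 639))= 8504135760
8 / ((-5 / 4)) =-6.40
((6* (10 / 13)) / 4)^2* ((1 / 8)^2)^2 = 0.00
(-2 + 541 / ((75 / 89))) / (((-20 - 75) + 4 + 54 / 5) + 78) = -290.90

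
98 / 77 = 14 / 11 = 1.27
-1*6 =-6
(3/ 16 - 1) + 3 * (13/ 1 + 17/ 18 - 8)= 817/ 48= 17.02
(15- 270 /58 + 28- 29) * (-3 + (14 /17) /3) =-37669 /1479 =-25.47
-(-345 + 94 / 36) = 6163 / 18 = 342.39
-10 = -10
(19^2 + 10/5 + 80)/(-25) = -443/25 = -17.72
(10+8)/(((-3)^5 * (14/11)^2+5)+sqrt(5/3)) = -153624141/3316707191 - 131769 * sqrt(15)/3316707191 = -0.05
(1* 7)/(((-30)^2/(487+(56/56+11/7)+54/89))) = 305381/80100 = 3.81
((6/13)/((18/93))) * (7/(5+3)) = 217/104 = 2.09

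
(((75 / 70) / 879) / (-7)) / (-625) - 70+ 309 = 857830751 / 3589250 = 239.00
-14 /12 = -7 /6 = -1.17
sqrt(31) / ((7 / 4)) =3.18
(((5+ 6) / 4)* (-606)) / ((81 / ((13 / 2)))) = -14443 / 108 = -133.73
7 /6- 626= -3749 /6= -624.83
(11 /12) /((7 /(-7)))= -11 /12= -0.92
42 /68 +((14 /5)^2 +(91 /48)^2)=12.05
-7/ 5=-1.40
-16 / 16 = -1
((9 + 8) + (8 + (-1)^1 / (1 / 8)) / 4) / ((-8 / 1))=-17 / 8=-2.12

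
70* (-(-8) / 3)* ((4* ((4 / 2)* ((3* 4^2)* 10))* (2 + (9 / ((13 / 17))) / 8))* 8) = 258764800 / 13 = 19904984.62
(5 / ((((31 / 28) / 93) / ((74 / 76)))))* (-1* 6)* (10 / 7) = -66600 / 19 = -3505.26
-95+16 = -79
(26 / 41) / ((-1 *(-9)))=0.07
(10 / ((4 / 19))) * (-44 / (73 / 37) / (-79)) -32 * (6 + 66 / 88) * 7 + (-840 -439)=-16018367 / 5767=-2777.59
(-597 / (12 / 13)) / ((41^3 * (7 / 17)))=-43979 / 1929788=-0.02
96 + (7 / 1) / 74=7111 / 74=96.09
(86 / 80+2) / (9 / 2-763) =-3 / 740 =-0.00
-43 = -43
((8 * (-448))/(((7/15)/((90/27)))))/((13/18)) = -460800/13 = -35446.15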